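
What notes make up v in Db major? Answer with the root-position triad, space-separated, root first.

Ab Cb Eb

v is built on scale degree 5, which is Ab in both Db major and its parallel. Stacking thirds in Db minor on Ab gives Ab–Cb–Eb.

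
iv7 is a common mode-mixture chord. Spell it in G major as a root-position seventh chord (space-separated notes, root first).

iv7 is built on scale degree 4, which is C in both G major and its parallel. In G minor the chord on C is C–Eb–G–Bb.

C Eb G Bb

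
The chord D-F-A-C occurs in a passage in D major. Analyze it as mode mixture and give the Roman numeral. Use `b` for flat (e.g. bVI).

The root D is the diatonic 1st degree of D major; the borrowing shows in the chord quality. D–F–A–C is a minor-seventh chord — the form found in D minor, not the diatonic I (D). Borrowed into D major it is written i7.

i7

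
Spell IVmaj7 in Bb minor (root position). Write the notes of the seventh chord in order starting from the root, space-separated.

The root, Eb, is scale degree 4 — the same note in Bb minor and Bb major; only the chord quality changes. In Bb major the chord on Eb is Eb–G–Bb–D.

Eb G Bb D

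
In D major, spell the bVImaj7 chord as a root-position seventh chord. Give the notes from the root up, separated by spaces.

bVImaj7 is built on the lowered scale degree 6. In D major degree 6 is B; lowered it becomes Bb. In D minor the chord on Bb is Bb–D–F–A.

Bb D F A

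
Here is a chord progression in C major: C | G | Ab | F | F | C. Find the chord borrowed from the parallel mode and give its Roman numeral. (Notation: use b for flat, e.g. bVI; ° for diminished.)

C major has the diatonic set C, Dm, Em, F, G, Am, Bdim. Of the given chords, C, G and F are diatonic. But Ab (Ab–C–Eb) is foreign: the diatonic vi on degree 6 is Am, whereas Ab comes from C minor. It is labeled bVI.

bVI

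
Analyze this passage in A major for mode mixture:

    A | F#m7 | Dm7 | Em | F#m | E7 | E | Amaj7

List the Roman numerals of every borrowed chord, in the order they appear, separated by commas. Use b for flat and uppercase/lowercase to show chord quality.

iv7, v

The diatonic triads in A major are A, Bm, C#m, D, E, F#m, G#dim. Of the given chords, A, F#m7, F#m, E7, E and Amaj7 are diatonic. But Dm7 (D–F–A–C) is foreign: the diatonic IV on degree 4 is D, whereas Dm7 comes from A minor. It is labeled iv7. Em (E–G–B) is not: scale degree 5 in A major carries E (V). In A minor the chord on that degree is Em, so here it functions as v, borrowed from the parallel minor.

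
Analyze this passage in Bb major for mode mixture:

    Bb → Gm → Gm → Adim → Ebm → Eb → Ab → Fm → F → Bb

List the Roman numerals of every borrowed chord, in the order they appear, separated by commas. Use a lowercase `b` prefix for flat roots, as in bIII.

iv, bVII, v

In Bb major the diatonic chords are Bb, Cm, Dm, Eb, F, Gm, Adim. Of the given chords, Bb, Gm, Adim, Eb and F are diatonic. But Ebm (Eb–Gb–Bb) is foreign: the diatonic IV on degree 4 is Eb, whereas Ebm comes from Bb minor. It is labeled iv. Ab (Ab–C–Eb) is not: scale degree 7 in Bb major carries Adim (vii°). In Bb minor the chord on that degree is Ab, so here it functions as bVII, borrowed from the parallel minor. But Fm (F–Ab–C) is foreign: the diatonic V on degree 5 is F, whereas Fm comes from Bb minor. It is labeled v.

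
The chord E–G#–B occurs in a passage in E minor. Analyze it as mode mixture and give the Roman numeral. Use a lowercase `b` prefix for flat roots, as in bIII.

I

The root E is the diatonic 1st degree of E minor; the borrowing shows in the chord quality. The diatonic chord on degree 1 would be Em (i), but E–G#–B is the major chord from E major. As a borrowed chord it is labeled I.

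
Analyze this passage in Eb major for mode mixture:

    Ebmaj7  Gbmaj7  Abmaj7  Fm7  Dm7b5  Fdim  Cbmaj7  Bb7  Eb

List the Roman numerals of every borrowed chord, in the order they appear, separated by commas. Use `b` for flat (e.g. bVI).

bIIImaj7, ii°, bVImaj7

The diatonic triads in Eb major are Eb, Fm, Gm, Ab, Bb, Cm, Ddim. Ebmaj7, Abmaj7, Fm7, Dm7b5, Bb7 and Eb are all diatonic. But Gbmaj7 (Gb–Bb–Db–F) is foreign: the diatonic iii on degree 3 is Gm, whereas Gbmaj7 comes from Eb minor. It is labeled bIIImaj7. Fdim (F–Ab–Cb) doesn't fit — on degree 2 Eb major would have Fm (ii). Fdim is the degree-2 chord of Eb minor, so it is the borrowed ii°. Cbmaj7 (Cb–Eb–Gb–Bb) doesn't fit — on degree 6 Eb major would have Cm (vi). Cbmaj7 is the degree-6 chord of Eb minor, so it is the borrowed bVImaj7.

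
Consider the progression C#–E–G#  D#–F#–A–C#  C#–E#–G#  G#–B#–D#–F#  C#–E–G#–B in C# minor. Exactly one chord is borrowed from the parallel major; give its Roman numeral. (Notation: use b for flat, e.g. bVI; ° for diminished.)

I

C# minor has the diatonic set C#m, D#dim, E, F#m, G#, A, B (with V from harmonic minor). Of the given chords, C#–E–G# = C#m, D#–F#–A–C# = D#m7b5, G#–B#–D#–F# = G#7 and C#–E–G#–B = C#m7 are diatonic. But C#–E#–G# is foreign: the diatonic i on degree 1 is C#m, whereas C# comes from C# major. It is labeled I.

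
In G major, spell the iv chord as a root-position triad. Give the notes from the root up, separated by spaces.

C Eb G

iv is built on scale degree 4, which is C in both G major and its parallel. Stacking thirds in G minor on C gives C–Eb–G.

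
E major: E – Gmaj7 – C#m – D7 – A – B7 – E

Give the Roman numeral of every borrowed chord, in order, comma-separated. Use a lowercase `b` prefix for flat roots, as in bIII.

In E major the diatonic chords are E, F#m, G#m, A, B, C#m, D#dim. E, C#m, A and B7 are all diatonic. Gmaj7 (G–B–D–F#) is not: scale degree 3 in E major carries G#m (iii). In E minor the chord on that degree is Gmaj7, so here it functions as bIIImaj7, borrowed from the parallel minor. D7 (D–F#–A–C) doesn't fit — on degree 7 E major would have D#dim (vii°). D7 is the degree-7 chord of E minor, so it is the borrowed bVII7.

bIIImaj7, bVII7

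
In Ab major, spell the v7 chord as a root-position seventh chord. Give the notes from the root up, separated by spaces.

v7 is built on scale degree 5, which is Eb in both Ab major and its parallel. In Ab minor the chord on Eb is Eb–Gb–Bb–Db.

Eb Gb Bb Db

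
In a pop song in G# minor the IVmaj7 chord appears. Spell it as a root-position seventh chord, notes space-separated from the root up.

The root, C#, is scale degree 4 — the same note in G# minor and G# major; only the chord quality changes. In G# major the chord on C# is C#–E#–G#–B#.

C# E# G# B#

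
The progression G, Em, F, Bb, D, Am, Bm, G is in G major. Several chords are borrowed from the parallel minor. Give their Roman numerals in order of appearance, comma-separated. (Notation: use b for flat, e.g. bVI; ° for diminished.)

The diatonic triads in G major are G, Am, Bm, C, D, Em, F#dim. G, Em, D, Am and Bm are all diatonic. But F (F–A–C) is foreign: the diatonic vii° on degree 7 is F#dim, whereas F comes from G minor. It is labeled bVII. But Bb (Bb–D–F) is foreign: the diatonic iii on degree 3 is Bm, whereas Bb comes from G minor. It is labeled bIII.

bVII, bIII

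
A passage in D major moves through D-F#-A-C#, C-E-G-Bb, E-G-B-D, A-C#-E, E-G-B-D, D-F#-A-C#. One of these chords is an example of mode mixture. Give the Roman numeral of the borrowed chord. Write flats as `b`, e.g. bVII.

The diatonic triads in D major are D, Em, F#m, G, A, Bm, C#dim. Of the given chords, D–F#–A–C# = Dmaj7, E–G–B–D = Em7 and A–C#–E = A are diatonic. C–E–G–Bb is not: scale degree 7 in D major carries C#dim (vii°). In D minor the chord on that degree is C7, so here it functions as bVII7, borrowed from the parallel minor.

bVII7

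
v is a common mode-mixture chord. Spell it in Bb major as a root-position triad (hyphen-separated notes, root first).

The root, F, is scale degree 5 — the same note in Bb major and Bb minor; only the chord quality changes. In Bb minor the chord on F is F–Ab–C.

F-Ab-C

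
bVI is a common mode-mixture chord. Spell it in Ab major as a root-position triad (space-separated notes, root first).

The root of bVI is the lowered 6th degree: F becomes Fb. Building the major chord from the parallel minor on Fb: Fb–Ab–Cb.

Fb Ab Cb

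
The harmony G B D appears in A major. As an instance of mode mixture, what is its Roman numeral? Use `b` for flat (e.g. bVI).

bVII

The root G is the lowered 7th scale degree — diatonically A major has G# there. Diatonically A major has G#dim (vii°) on that degree; G–B–D is instead the major chord native to A minor, so it takes the label bVII.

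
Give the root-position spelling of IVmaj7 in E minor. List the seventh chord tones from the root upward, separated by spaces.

A C# E G#

The root, A, is scale degree 4 — the same note in E minor and E major; only the chord quality changes. Stacking thirds in E major on A gives A–C#–E–G#.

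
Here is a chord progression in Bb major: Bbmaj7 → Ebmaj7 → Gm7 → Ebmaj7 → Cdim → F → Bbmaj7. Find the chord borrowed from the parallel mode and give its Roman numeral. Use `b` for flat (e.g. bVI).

ii°

In Bb major the diatonic chords are Bb, Cm, Dm, Eb, F, Gm, Adim. Of the given chords, Bbmaj7, Ebmaj7, Gm7 and F are diatonic. Cdim (C–Eb–Gb) is not: scale degree 2 in Bb major carries Cm (ii). In Bb minor the chord on that degree is Cdim, so here it functions as ii°, borrowed from the parallel minor.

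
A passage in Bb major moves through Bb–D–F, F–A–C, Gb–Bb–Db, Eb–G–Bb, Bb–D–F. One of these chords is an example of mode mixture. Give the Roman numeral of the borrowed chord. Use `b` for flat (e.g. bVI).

The diatonic triads in Bb major are Bb, Cm, Dm, Eb, F, Gm, Adim. Of the given chords, Bb–D–F = Bb, F–A–C = F and Eb–G–Bb = Eb are diatonic. Gb–Bb–Db is not: scale degree 6 in Bb major carries Gm (vi). In Bb minor the chord on that degree is Gb, so here it functions as bVI, borrowed from the parallel minor.

bVI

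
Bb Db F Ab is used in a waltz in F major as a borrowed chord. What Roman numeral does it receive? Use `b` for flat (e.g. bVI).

iv7

Bb is scale degree 4 in F major. The diatonic chord on degree 4 would be Bb (IV), but Bb–Db–F–Ab is the minor-seventh chord from F minor. As a borrowed chord it is labeled iv7.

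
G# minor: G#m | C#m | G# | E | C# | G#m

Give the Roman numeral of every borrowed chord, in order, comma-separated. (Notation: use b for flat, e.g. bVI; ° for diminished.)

I, IV

The diatonic triads in G# minor (with V from harmonic minor) are G#m, A#dim, B, C#m, D#, E, F#. G#m, C#m and E are all diatonic. G# (G#–B#–D#) doesn't fit — on degree 1 G# minor would have G#m (i). G# is the degree-1 chord of G# major, so it is the borrowed I. C# (C#–E#–G#) is not: scale degree 4 in G# minor carries C#m (iv). In G# major the chord on that degree is C#, so here it functions as IV, borrowed from the parallel major.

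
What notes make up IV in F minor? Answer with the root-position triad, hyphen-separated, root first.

The root, Bb, is scale degree 4 — the same note in F minor and F major; only the chord quality changes. Building the major chord from the parallel major on Bb: Bb–D–F.

Bb-D-F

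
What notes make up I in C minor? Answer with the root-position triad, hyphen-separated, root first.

I is built on scale degree 1, which is C in both C minor and its parallel. In C major the chord on C is C–E–G.

C-E-G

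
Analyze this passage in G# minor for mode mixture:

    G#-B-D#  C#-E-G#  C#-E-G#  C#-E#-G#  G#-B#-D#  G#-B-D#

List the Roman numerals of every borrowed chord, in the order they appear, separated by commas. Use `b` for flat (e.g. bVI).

G# minor has the diatonic set G#m, A#dim, B, C#m, D#, E, F# (with V from harmonic minor). G#–B–D# = G#m and C#–E–G# = C#m both belong to that set. But C#–E#–G# is foreign: the diatonic iv on degree 4 is C#m, whereas C# comes from G# major. It is labeled IV. But G#–B#–D# is foreign: the diatonic i on degree 1 is G#m, whereas G# comes from G# major. It is labeled I.

IV, I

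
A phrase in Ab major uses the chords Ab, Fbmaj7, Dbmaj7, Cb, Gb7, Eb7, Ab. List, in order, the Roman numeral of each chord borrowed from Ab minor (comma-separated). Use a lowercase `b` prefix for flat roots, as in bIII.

Ab major has the diatonic set Ab, Bbm, Cm, Db, Eb, Fm, Gdim. Ab, Dbmaj7 and Eb7 are all diatonic. Fbmaj7 (Fb–Ab–Cb–Eb) is not: scale degree 6 in Ab major carries Fm (vi). In Ab minor the chord on that degree is Fbmaj7, so here it functions as bVImaj7, borrowed from the parallel minor. Cb (Cb–Eb–Gb) doesn't fit — on degree 3 Ab major would have Cm (iii). Cb is the degree-3 chord of Ab minor, so it is the borrowed bIII. But Gb7 (Gb–Bb–Db–Fb) is foreign: the diatonic vii° on degree 7 is Gdim, whereas Gb7 comes from Ab minor. It is labeled bVII7.

bVImaj7, bIII, bVII7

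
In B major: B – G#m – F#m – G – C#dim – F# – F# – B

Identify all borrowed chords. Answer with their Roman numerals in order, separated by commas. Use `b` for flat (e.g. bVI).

v, bVI, ii°

B major has the diatonic set B, C#m, D#m, E, F#, G#m, A#dim. Of the given chords, B, G#m and F# are diatonic. F#m (F#–A–C#) is not: scale degree 5 in B major carries F# (V). In B minor the chord on that degree is F#m, so here it functions as v, borrowed from the parallel minor. But G (G–B–D) is foreign: the diatonic vi on degree 6 is G#m, whereas G comes from B minor. It is labeled bVI. C#dim (C#–E–G) doesn't fit — on degree 2 B major would have C#m (ii). C#dim is the degree-2 chord of B minor, so it is the borrowed ii°.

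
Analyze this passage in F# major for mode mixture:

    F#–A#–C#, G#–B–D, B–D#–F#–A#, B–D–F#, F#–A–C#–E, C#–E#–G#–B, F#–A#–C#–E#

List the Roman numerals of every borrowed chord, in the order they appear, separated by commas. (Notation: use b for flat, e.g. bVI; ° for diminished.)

The diatonic triads in F# major are F#, G#m, A#m, B, C#, D#m, E#dim. F#–A#–C# = F#, B–D#–F#–A# = Bmaj7, C#–E#–G#–B = C#7 and F#–A#–C#–E# = F#maj7 all belong to that set. G#–B–D is not: scale degree 2 in F# major carries G#m (ii). In F# minor the chord on that degree is G#dim, so here it functions as ii°, borrowed from the parallel minor. B–D–F# doesn't fit — on degree 4 F# major would have B (IV). Bm is the degree-4 chord of F# minor, so it is the borrowed iv. But F#–A–C#–E is foreign: the diatonic I on degree 1 is F#, whereas F#m7 comes from F# minor. It is labeled i7.

ii°, iv, i7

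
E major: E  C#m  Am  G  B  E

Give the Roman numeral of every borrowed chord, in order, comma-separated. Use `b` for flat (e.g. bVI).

iv, bIII

The diatonic triads in E major are E, F#m, G#m, A, B, C#m, D#dim. Of the given chords, E, C#m and B are diatonic. Am (A–C–E) is not: scale degree 4 in E major carries A (IV). In E minor the chord on that degree is Am, so here it functions as iv, borrowed from the parallel minor. But G (G–B–D) is foreign: the diatonic iii on degree 3 is G#m, whereas G comes from E minor. It is labeled bIII.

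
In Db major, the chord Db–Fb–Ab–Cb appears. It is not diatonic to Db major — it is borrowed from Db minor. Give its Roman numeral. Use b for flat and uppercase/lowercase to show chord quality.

i7

The root Db is the diatonic 1st degree of Db major; the borrowing shows in the chord quality. Db–Fb–Ab–Cb is a minor-seventh chord — the form found in Db minor, not the diatonic I (Db). Borrowed into Db major it is written i7.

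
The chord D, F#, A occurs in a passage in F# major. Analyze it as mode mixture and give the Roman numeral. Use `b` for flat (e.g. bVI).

D is the lowered form of scale degree 6 in F# major (the diatonic degree 6 is D#). Diatonically F# major has D#m (vi) on that degree; D–F#–A is instead the major chord native to F# minor, so it takes the label bVI.

bVI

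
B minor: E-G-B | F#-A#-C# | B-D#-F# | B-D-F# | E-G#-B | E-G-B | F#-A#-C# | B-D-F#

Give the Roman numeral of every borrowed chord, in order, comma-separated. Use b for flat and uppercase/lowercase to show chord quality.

The diatonic triads in B minor (with V from harmonic minor) are Bm, C#dim, D, Em, F#, G, A. E–G–B = Em, F#–A#–C# = F# and B–D–F# = Bm all belong to that set. B–D#–F# is not: scale degree 1 in B minor carries Bm (i). In B major the chord on that degree is B, so here it functions as I, borrowed from the parallel major. But E–G#–B is foreign: the diatonic iv on degree 4 is Em, whereas E comes from B major. It is labeled IV.

I, IV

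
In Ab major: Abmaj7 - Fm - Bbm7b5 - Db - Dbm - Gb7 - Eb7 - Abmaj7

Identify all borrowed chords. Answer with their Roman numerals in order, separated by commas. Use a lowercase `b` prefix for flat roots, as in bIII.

iiø7, iv, bVII7

Ab major has the diatonic set Ab, Bbm, Cm, Db, Eb, Fm, Gdim. Abmaj7, Fm, Db and Eb7 are all diatonic. But Bbm7b5 (Bb–Db–Fb–Ab) is foreign: the diatonic ii on degree 2 is Bbm, whereas Bbm7b5 comes from Ab minor. It is labeled iiø7. Dbm (Db–Fb–Ab) is not: scale degree 4 in Ab major carries Db (IV). In Ab minor the chord on that degree is Dbm, so here it functions as iv, borrowed from the parallel minor. Gb7 (Gb–Bb–Db–Fb) doesn't fit — on degree 7 Ab major would have Gdim (vii°). Gb7 is the degree-7 chord of Ab minor, so it is the borrowed bVII7.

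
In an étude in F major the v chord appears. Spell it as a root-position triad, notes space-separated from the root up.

C Eb G

The root, C, is scale degree 5 — the same note in F major and F minor; only the chord quality changes. In F minor the chord on C is C–Eb–G.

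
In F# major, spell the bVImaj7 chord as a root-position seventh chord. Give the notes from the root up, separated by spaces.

The root of bVImaj7 is the lowered 6th degree: D# becomes D. In F# minor the chord on D is D–F#–A–C#.

D F# A C#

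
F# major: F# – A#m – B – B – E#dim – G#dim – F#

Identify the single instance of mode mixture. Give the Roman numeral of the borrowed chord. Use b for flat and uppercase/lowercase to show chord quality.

In F# major the diatonic chords are F#, G#m, A#m, B, C#, D#m, E#dim. F#, A#m, B and E#dim all belong to that set. G#dim (G#–B–D) is not: scale degree 2 in F# major carries G#m (ii). In F# minor the chord on that degree is G#dim, so here it functions as ii°, borrowed from the parallel minor.

ii°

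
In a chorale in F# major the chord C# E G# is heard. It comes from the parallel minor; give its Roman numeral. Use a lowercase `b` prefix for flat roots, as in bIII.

The root C# is the diatonic 5th degree of F# major; the borrowing shows in the chord quality. Diatonically F# major has C# (V) on that degree; C#–E–G# is instead the minor chord native to F# minor, so it takes the label v.

v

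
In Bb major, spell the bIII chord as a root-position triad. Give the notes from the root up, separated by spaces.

bIII is built on the lowered scale degree 3. In Bb major degree 3 is D; lowered it becomes Db. In Bb minor the chord on Db is Db–F–Ab.

Db F Ab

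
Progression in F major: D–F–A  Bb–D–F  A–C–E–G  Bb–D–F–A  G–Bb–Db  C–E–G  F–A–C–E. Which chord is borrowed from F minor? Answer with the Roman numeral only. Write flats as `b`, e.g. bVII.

In F major the diatonic chords are F, Gm, Am, Bb, C, Dm, Edim. D–F–A = Dm, Bb–D–F = Bb, A–C–E–G = Am7, Bb–D–F–A = Bbmaj7, C–E–G = C and F–A–C–E = Fmaj7 all belong to that set. G–Bb–Db is not: scale degree 2 in F major carries Gm (ii). In F minor the chord on that degree is Gdim, so here it functions as ii°, borrowed from the parallel minor.

ii°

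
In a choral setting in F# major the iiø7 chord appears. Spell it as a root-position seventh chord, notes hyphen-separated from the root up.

The root, G#, is scale degree 2 — the same note in F# major and F# minor; only the chord quality changes. Building the half-diminished-seventh chord from the parallel minor on G#: G#–B–D–F#.

G#-B-D-F#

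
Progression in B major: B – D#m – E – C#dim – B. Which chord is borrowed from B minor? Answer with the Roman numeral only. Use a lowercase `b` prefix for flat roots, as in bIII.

ii°

The diatonic triads in B major are B, C#m, D#m, E, F#, G#m, A#dim. B, D#m and E all belong to that set. C#dim (C#–E–G) is not: scale degree 2 in B major carries C#m (ii). In B minor the chord on that degree is C#dim, so here it functions as ii°, borrowed from the parallel minor.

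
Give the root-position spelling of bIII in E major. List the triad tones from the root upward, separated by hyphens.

G-B-D

The root of bIII is the lowered 3rd degree: G# becomes G. Stacking thirds in E minor on G gives G–B–D.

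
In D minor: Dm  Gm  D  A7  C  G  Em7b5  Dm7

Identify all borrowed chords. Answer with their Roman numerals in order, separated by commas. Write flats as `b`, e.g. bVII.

D minor has the diatonic set Dm, Edim, F, Gm, A, Bb, C (with V from harmonic minor). Dm, Gm, A7, C, Em7b5 and Dm7 are all diatonic. D (D–F#–A) doesn't fit — on degree 1 D minor would have Dm (i). D is the degree-1 chord of D major, so it is the borrowed I. G (G–B–D) doesn't fit — on degree 4 D minor would have Gm (iv). G is the degree-4 chord of D major, so it is the borrowed IV.

I, IV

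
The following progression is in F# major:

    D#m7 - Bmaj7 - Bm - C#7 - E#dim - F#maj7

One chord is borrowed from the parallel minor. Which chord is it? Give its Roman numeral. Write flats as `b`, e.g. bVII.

In F# major the diatonic chords are F#, G#m, A#m, B, C#, D#m, E#dim. D#m7, Bmaj7, C#7, E#dim and F#maj7 are all diatonic. Bm (B–D–F#) is not: scale degree 4 in F# major carries B (IV). In F# minor the chord on that degree is Bm, so here it functions as iv, borrowed from the parallel minor.

iv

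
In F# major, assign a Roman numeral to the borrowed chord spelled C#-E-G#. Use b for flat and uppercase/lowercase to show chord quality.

C# is scale degree 5 in F# major. C#–E–G# is a minor chord — the form found in F# minor, not the diatonic V (C#). Borrowed into F# major it is written v.

v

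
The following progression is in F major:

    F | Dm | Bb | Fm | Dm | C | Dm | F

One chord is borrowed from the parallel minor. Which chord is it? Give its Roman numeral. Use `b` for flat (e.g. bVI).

The diatonic triads in F major are F, Gm, Am, Bb, C, Dm, Edim. Of the given chords, F, Dm, Bb and C are diatonic. But Fm (F–Ab–C) is foreign: the diatonic I on degree 1 is F, whereas Fm comes from F minor. It is labeled i.

i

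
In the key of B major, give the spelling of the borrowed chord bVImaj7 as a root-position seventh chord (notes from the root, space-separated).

G B D F#

bVImaj7 is built on the lowered scale degree 6. In B major degree 6 is G#; lowered it becomes G. In B minor the chord on G is G–B–D–F#.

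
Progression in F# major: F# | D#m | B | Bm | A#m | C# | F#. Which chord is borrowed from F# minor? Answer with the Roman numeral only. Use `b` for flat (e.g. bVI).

F# major has the diatonic set F#, G#m, A#m, B, C#, D#m, E#dim. F#, D#m, B, A#m and C# all belong to that set. But Bm (B–D–F#) is foreign: the diatonic IV on degree 4 is B, whereas Bm comes from F# minor. It is labeled iv.

iv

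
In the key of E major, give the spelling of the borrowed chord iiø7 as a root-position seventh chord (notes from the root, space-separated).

The root, F#, is scale degree 2 — the same note in E major and E minor; only the chord quality changes. Stacking thirds in E minor on F# gives F#–A–C–E.

F# A C E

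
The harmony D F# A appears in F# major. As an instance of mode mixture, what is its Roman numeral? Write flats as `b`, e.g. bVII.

The root D is the lowered 6th scale degree — diatonically F# major has D# there. D–F#–A is a major chord — the form found in F# minor, not the diatonic vi (D#m). Borrowed into F# major it is written bVI.

bVI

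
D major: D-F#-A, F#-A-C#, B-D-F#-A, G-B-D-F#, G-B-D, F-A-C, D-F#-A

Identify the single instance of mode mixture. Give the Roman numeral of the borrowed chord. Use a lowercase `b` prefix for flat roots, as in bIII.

bIII

The diatonic triads in D major are D, Em, F#m, G, A, Bm, C#dim. D–F#–A = D, F#–A–C# = F#m, B–D–F#–A = Bm7, G–B–D–F# = Gmaj7 and G–B–D = G are all diatonic. F–A–C doesn't fit — on degree 3 D major would have F#m (iii). F is the degree-3 chord of D minor, so it is the borrowed bIII.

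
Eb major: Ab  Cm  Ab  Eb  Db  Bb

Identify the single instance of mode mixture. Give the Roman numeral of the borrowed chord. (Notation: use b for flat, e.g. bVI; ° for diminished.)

In Eb major the diatonic chords are Eb, Fm, Gm, Ab, Bb, Cm, Ddim. Of the given chords, Ab, Cm, Eb and Bb are diatonic. Db (Db–F–Ab) is not: scale degree 7 in Eb major carries Ddim (vii°). In Eb minor the chord on that degree is Db, so here it functions as bVII, borrowed from the parallel minor.

bVII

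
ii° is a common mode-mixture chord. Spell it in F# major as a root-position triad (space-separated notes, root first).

The root, G#, is scale degree 2 — the same note in F# major and F# minor; only the chord quality changes. Building the diminished chord from the parallel minor on G#: G#–B–D.

G# B D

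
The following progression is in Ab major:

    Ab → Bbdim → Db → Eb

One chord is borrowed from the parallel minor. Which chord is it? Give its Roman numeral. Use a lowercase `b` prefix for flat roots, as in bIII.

The diatonic triads in Ab major are Ab, Bbm, Cm, Db, Eb, Fm, Gdim. Ab, Db and Eb all belong to that set. Bbdim (Bb–Db–Fb) is not: scale degree 2 in Ab major carries Bbm (ii). In Ab minor the chord on that degree is Bbdim, so here it functions as ii°, borrowed from the parallel minor.

ii°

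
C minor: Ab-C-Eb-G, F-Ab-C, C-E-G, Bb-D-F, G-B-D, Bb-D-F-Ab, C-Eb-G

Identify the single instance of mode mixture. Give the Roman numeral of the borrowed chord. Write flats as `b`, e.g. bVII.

The diatonic triads in C minor (with V from harmonic minor) are Cm, Ddim, Eb, Fm, G, Ab, Bb. Ab–C–Eb–G = Abmaj7, F–Ab–C = Fm, Bb–D–F = Bb, G–B–D = G, Bb–D–F–Ab = Bb7 and C–Eb–G = Cm are all diatonic. But C–E–G is foreign: the diatonic i on degree 1 is Cm, whereas C comes from C major. It is labeled I.

I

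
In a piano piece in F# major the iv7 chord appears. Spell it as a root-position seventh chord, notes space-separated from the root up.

B D F# A

The root, B, is scale degree 4 — the same note in F# major and F# minor; only the chord quality changes. Building the minor-seventh chord from the parallel minor on B: B–D–F#–A.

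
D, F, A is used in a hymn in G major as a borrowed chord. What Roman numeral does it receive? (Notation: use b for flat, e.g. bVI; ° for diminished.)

D is scale degree 5 in G major. The diatonic chord on degree 5 would be D (V), but D–F–A is the minor chord from G minor. As a borrowed chord it is labeled v.

v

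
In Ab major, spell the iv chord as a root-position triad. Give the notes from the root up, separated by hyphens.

iv is built on scale degree 4, which is Db in both Ab major and its parallel. In Ab minor the chord on Db is Db–Fb–Ab.

Db-Fb-Ab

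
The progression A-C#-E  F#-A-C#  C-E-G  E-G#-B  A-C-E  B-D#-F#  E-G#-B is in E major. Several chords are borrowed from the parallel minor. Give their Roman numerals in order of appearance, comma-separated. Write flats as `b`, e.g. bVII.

bVI, iv

The diatonic triads in E major are E, F#m, G#m, A, B, C#m, D#dim. A–C#–E = A, F#–A–C# = F#m, E–G#–B = E and B–D#–F# = B are all diatonic. C–E–G is not: scale degree 6 in E major carries C#m (vi). In E minor the chord on that degree is C, so here it functions as bVI, borrowed from the parallel minor. A–C–E is not: scale degree 4 in E major carries A (IV). In E minor the chord on that degree is Am, so here it functions as iv, borrowed from the parallel minor.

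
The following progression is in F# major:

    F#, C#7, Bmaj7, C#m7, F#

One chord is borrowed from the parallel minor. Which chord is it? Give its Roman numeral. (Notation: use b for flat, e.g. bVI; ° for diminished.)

F# major has the diatonic set F#, G#m, A#m, B, C#, D#m, E#dim. F#, C#7 and Bmaj7 are all diatonic. C#m7 (C#–E–G#–B) doesn't fit — on degree 5 F# major would have C# (V). C#m7 is the degree-5 chord of F# minor, so it is the borrowed v7.

v7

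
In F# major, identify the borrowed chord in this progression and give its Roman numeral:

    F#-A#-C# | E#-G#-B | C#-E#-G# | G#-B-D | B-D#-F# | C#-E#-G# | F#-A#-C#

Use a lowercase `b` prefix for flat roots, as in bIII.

F# major has the diatonic set F#, G#m, A#m, B, C#, D#m, E#dim. F#–A#–C# = F#, E#–G#–B = E#dim, C#–E#–G# = C# and B–D#–F# = B are all diatonic. G#–B–D is not: scale degree 2 in F# major carries G#m (ii). In F# minor the chord on that degree is G#dim, so here it functions as ii°, borrowed from the parallel minor.

ii°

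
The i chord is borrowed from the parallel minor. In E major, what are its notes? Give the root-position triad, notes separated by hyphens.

i is built on scale degree 1, which is E in both E major and its parallel. Building the minor chord from the parallel minor on E: E–G–B.

E-G-B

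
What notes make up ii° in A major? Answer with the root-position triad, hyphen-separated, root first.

The root, B, is scale degree 2 — the same note in A major and A minor; only the chord quality changes. In A minor the chord on B is B–D–F.

B-D-F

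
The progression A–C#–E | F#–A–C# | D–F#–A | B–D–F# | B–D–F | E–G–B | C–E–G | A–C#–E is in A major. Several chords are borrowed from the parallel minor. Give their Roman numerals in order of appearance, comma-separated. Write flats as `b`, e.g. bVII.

In A major the diatonic chords are A, Bm, C#m, D, E, F#m, G#dim. A–C#–E = A, F#–A–C# = F#m, D–F#–A = D and B–D–F# = Bm all belong to that set. B–D–F doesn't fit — on degree 2 A major would have Bm (ii). Bdim is the degree-2 chord of A minor, so it is the borrowed ii°. But E–G–B is foreign: the diatonic V on degree 5 is E, whereas Em comes from A minor. It is labeled v. C–E–G doesn't fit — on degree 3 A major would have C#m (iii). C is the degree-3 chord of A minor, so it is the borrowed bIII.

ii°, v, bIII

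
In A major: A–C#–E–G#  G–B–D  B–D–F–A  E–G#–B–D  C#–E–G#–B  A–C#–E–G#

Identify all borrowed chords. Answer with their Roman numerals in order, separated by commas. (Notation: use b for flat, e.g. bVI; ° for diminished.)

bVII, iiø7

In A major the diatonic chords are A, Bm, C#m, D, E, F#m, G#dim. Of the given chords, A–C#–E–G# = Amaj7, E–G#–B–D = E7 and C#–E–G#–B = C#m7 are diatonic. G–B–D doesn't fit — on degree 7 A major would have G#dim (vii°). G is the degree-7 chord of A minor, so it is the borrowed bVII. But B–D–F–A is foreign: the diatonic ii on degree 2 is Bm, whereas Bm7b5 comes from A minor. It is labeled iiø7.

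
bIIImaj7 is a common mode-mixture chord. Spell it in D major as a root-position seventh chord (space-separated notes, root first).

Scale degree 3 in D major is F#. bIIImaj7 uses the lowered form, F, taken from D minor. Stacking thirds in D minor on F gives F–A–C–E.

F A C E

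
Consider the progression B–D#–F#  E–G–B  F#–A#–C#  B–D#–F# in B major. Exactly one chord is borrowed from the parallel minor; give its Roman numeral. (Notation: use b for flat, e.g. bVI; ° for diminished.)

The diatonic triads in B major are B, C#m, D#m, E, F#, G#m, A#dim. B–D#–F# = B and F#–A#–C# = F# both belong to that set. But E–G–B is foreign: the diatonic IV on degree 4 is E, whereas Em comes from B minor. It is labeled iv.

iv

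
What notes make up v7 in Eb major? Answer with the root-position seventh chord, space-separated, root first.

The root, Bb, is scale degree 5 — the same note in Eb major and Eb minor; only the chord quality changes. Stacking thirds in Eb minor on Bb gives Bb–Db–F–Ab.

Bb Db F Ab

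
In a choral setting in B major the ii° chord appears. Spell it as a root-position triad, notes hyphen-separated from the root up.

C#-E-G

The root, C#, is scale degree 2 — the same note in B major and B minor; only the chord quality changes. Stacking thirds in B minor on C# gives C#–E–G.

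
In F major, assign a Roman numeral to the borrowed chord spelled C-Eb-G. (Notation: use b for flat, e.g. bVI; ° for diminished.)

C is scale degree 5 in F major. Diatonically F major has C (V) on that degree; C–Eb–G is instead the minor chord native to F minor, so it takes the label v.

v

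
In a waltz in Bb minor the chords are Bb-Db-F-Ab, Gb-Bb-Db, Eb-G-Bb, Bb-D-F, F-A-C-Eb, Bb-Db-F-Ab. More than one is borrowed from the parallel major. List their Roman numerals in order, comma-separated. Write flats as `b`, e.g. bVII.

IV, I

Bb minor has the diatonic set Bbm, Cdim, Db, Ebm, F, Gb, Ab (with V from harmonic minor). Bb–Db–F–Ab = Bbm7, Gb–Bb–Db = Gb and F–A–C–Eb = F7 are all diatonic. But Eb–G–Bb is foreign: the diatonic iv on degree 4 is Ebm, whereas Eb comes from Bb major. It is labeled IV. But Bb–D–F is foreign: the diatonic i on degree 1 is Bbm, whereas Bb comes from Bb major. It is labeled I.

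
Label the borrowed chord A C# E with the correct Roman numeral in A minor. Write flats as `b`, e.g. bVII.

I

The root A is the diatonic 1st degree of A minor; the borrowing shows in the chord quality. The diatonic chord on degree 1 would be Am (i), but A–C#–E is the major chord from A major. As a borrowed chord it is labeled I.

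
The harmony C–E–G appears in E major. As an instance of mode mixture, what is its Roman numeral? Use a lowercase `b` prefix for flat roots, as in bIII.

bVI

In E major scale degree 6 is C#; C is its lowered form, from E minor. Diatonically E major has C#m (vi) on that degree; C–E–G is instead the major chord native to E minor, so it takes the label bVI.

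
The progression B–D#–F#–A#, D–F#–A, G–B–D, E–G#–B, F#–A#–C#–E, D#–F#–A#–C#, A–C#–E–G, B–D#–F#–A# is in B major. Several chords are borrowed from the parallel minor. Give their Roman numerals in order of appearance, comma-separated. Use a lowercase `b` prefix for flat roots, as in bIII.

bIII, bVI, bVII7

The diatonic triads in B major are B, C#m, D#m, E, F#, G#m, A#dim. Of the given chords, B–D#–F#–A# = Bmaj7, E–G#–B = E, F#–A#–C#–E = F#7 and D#–F#–A#–C# = D#m7 are diatonic. D–F#–A is not: scale degree 3 in B major carries D#m (iii). In B minor the chord on that degree is D, so here it functions as bIII, borrowed from the parallel minor. G–B–D doesn't fit — on degree 6 B major would have G#m (vi). G is the degree-6 chord of B minor, so it is the borrowed bVI. A–C#–E–G is not: scale degree 7 in B major carries A#dim (vii°). In B minor the chord on that degree is A7, so here it functions as bVII7, borrowed from the parallel minor.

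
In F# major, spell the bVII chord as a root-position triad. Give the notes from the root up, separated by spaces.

The root of bVII is the lowered 7th degree: E# becomes E. In F# minor the chord on E is E–G#–B.

E G# B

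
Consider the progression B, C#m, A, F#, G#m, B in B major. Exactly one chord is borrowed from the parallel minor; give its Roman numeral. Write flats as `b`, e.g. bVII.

bVII

In B major the diatonic chords are B, C#m, D#m, E, F#, G#m, A#dim. B, C#m, F# and G#m are all diatonic. A (A–C#–E) is not: scale degree 7 in B major carries A#dim (vii°). In B minor the chord on that degree is A, so here it functions as bVII, borrowed from the parallel minor.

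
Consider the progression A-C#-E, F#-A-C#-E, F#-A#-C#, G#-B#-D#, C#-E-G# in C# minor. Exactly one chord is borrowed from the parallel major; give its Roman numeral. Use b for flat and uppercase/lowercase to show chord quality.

C# minor has the diatonic set C#m, D#dim, E, F#m, G#, A, B (with V from harmonic minor). Of the given chords, A–C#–E = A, F#–A–C#–E = F#m7, G#–B#–D# = G# and C#–E–G# = C#m are diatonic. F#–A#–C# is not: scale degree 4 in C# minor carries F#m (iv). In C# major the chord on that degree is F#, so here it functions as IV, borrowed from the parallel major.

IV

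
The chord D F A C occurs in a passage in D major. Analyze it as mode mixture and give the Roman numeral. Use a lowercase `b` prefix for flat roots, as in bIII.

i7

The root D is the diatonic 1st degree of D major; the borrowing shows in the chord quality. The diatonic chord on degree 1 would be D (I), but D–F–A–C is the minor-seventh chord from D minor. As a borrowed chord it is labeled i7.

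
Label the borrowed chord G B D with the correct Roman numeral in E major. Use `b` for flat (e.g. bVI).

The root G is the lowered 3rd scale degree — diatonically E major has G# there. Diatonically E major has G#m (iii) on that degree; G–B–D is instead the major chord native to E minor, so it takes the label bIII.

bIII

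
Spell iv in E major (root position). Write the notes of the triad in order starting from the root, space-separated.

The root, A, is scale degree 4 — the same note in E major and E minor; only the chord quality changes. Building the minor chord from the parallel minor on A: A–C–E.

A C E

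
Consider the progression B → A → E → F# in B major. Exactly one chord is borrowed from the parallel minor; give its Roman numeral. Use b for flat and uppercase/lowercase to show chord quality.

B major has the diatonic set B, C#m, D#m, E, F#, G#m, A#dim. B, E and F# are all diatonic. A (A–C#–E) is not: scale degree 7 in B major carries A#dim (vii°). In B minor the chord on that degree is A, so here it functions as bVII, borrowed from the parallel minor.

bVII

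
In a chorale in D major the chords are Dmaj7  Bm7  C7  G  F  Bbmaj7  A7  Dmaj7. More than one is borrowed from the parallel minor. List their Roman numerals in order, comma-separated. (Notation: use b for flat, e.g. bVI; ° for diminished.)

In D major the diatonic chords are D, Em, F#m, G, A, Bm, C#dim. Dmaj7, Bm7, G and A7 are all diatonic. But C7 (C–E–G–Bb) is foreign: the diatonic vii° on degree 7 is C#dim, whereas C7 comes from D minor. It is labeled bVII7. But F (F–A–C) is foreign: the diatonic iii on degree 3 is F#m, whereas F comes from D minor. It is labeled bIII. Bbmaj7 (Bb–D–F–A) is not: scale degree 6 in D major carries Bm (vi). In D minor the chord on that degree is Bbmaj7, so here it functions as bVImaj7, borrowed from the parallel minor.

bVII7, bIII, bVImaj7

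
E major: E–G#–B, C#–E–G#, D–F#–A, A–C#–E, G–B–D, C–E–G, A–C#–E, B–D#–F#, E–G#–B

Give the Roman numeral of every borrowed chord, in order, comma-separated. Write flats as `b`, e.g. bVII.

bVII, bIII, bVI

The diatonic triads in E major are E, F#m, G#m, A, B, C#m, D#dim. E–G#–B = E, C#–E–G# = C#m, A–C#–E = A and B–D#–F# = B are all diatonic. D–F#–A doesn't fit — on degree 7 E major would have D#dim (vii°). D is the degree-7 chord of E minor, so it is the borrowed bVII. But G–B–D is foreign: the diatonic iii on degree 3 is G#m, whereas G comes from E minor. It is labeled bIII. But C–E–G is foreign: the diatonic vi on degree 6 is C#m, whereas C comes from E minor. It is labeled bVI.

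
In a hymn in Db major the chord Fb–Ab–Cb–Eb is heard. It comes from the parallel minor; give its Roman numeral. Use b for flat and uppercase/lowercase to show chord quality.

In Db major scale degree 3 is F; Fb is its lowered form, from Db minor. Diatonically Db major has Fm (iii) on that degree; Fb–Ab–Cb–Eb is instead the major-seventh chord native to Db minor, so it takes the label bIIImaj7.

bIIImaj7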